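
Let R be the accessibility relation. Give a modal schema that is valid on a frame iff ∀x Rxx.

The condition is reflexivity. The T schema □s → s defines it.
Suppose □s→s is valid. At any x set V(s)={w : Rxw}. Then □s holds at x, so s holds at x, i.e. Rxx.

□s → s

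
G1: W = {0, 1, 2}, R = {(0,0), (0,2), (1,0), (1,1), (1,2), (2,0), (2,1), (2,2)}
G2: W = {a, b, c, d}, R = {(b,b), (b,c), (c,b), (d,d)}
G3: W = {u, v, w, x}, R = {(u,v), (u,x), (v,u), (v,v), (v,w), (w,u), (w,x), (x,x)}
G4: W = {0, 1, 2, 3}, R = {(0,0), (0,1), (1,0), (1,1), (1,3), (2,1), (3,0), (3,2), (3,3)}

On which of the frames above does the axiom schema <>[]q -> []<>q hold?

This is the axiom for convergence; its first-order frame correspondent is forall x forall y forall z (Rxy & Rxz -> exists w (Ryw & Rzw)).
G1: holds.
G2: holds.
G3: fails — Ruv and Rux but v and x have no common successor.
G4: fails — R32 and R33 but 2 and 3 have no common successor.
Valid on: G1, G2.

G1, G2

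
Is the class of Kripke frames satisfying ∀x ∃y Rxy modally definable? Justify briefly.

Yes, by □q → ◇q

The condition is seriality. A defining modal formula is □q → ◇q.
Suppose □q→◇q is valid. At any x set V(q)=W. Then □q at x, so ◇q at x, so x has a successor.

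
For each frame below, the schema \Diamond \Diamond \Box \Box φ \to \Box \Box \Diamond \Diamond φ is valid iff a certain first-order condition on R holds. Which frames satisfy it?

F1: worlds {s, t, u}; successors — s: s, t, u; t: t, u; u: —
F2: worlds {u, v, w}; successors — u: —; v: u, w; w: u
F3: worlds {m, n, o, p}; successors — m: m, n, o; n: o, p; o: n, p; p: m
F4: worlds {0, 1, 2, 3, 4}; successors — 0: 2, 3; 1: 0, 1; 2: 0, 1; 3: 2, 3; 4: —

F3, F4

Frame correspondent (Sahlqvist): \forall x \forall y \forall z ((x R^2 y \wedge x R^2 z) \to \exists w (y R^2 w \wedge z R^2 w)) — i.e. a generalized confluence (Geach) condition.
F1: fails — sR²s, sR²u but no w with sR²w and uR²w.
F2: fails — vR²u, vR²u but no t with uR²t and uR²t.
F3: ✓.
F4: ✓.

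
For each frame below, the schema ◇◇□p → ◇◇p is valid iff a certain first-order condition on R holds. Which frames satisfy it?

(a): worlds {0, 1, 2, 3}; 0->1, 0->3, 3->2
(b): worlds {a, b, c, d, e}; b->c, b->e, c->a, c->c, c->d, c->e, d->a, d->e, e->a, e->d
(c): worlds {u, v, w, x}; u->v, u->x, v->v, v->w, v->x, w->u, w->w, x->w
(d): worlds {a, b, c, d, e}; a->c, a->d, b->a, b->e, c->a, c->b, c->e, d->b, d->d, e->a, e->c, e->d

This is the axiom for a generalized confluence (Geach) condition; its first-order frame correspondent is ∀x ∀y (xR²y → ∃w (yRw ∧ xR²w)).
(a): fails — 0R²2 but no w with 2Rw and 0R²w.
(b): fails — bR²a but no w with aRw and bR²w.
(c): fails — xR²u but no t with uRt and xR²t.
(d): holds.
Valid on: (d).

(d)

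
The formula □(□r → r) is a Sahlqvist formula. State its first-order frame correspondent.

shift-reflexivity

This is the T□ axiom.
Its frame correspondent is shift-reflexivity — ∀x ∀y (Rxy → Ryy).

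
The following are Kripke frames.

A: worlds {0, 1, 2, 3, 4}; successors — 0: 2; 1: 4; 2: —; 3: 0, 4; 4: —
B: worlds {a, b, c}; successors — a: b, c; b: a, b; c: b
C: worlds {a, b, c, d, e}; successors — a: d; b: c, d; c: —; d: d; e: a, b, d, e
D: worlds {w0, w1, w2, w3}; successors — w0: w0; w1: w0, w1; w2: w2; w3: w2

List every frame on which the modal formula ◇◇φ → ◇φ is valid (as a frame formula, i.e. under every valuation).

D

Frame correspondent (Sahlqvist): ∀x ∀y ∀z (Rxy ∧ Ryz → Rxz) — i.e. transitivity.
A: fails — R30 and R02 but not R32.
B: fails — Rab and Rba but not Raa.
C: fails — Reb and Rbc but not Rec.
D: ✓.
Valid on: D.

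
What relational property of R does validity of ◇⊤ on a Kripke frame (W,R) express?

seriality

◇⊤ holds at w iff w has a successor, so frame-validity of ◇⊤ is exactly seriality. Equivalently via □q → ◇q:
Suppose □q→◇q is valid. At any x set V(q)=W. Then □q at x, so ◇q at x, so x has a successor.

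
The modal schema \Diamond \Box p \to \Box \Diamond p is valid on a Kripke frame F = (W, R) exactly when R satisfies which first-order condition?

Convergence

This schema is the .2 axiom.
Its frame correspondent is convergence — \forall x \forall y \forall z (Rxy \wedge Rxz \to \exists w (Ryw \wedge Rzw)).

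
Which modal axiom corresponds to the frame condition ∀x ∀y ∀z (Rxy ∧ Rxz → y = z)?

◇s → □s

This is partial functionality; the standard corresponding axiom is CD: ◇s → □s.
Suppose ◇s→□s is valid. Take Rxy, Rxz and set V(s)={y}. Then ◇s at x, so □s at x, so s at z, i.e. z=y.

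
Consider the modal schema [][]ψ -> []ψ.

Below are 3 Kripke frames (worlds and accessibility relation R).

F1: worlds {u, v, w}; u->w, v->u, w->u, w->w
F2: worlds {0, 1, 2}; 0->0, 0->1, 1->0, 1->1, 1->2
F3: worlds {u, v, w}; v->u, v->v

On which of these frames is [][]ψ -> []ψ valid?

The schema corresponds to density: forall x forall y (Rxy -> exists z (Rxz & Rzy)).
F1: fails — Rvu but no z with Rvz and Rzu.
F2: holds.
F3: holds.
Valid on: F2, F3.

F2, F3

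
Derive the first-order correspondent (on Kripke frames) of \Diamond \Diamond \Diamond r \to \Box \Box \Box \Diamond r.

This is a Sahlqvist (Geach-type) schema ◇^3□^0r → □^3◇^1r.
Minimal-valuation argument: fix x; take any y with xR^3y and any z with xR^3z. Set V(r) to the set of worlds R-reachable from y in exactly 0 steps. Then □^0r holds at y, so the antecedent holds at x; validity forces ◇^1r at z, giving a w with zR^1w and yR^0w.
First-order correspondent: \forall x \forall y \forall z ((x R^3 y \wedge x R^3 z) \to \exists w (y = w \wedge zRw)).

\forall x \forall y \forall z ((x R^3 y \wedge x R^3 z) \to \exists w (y = w \wedge zRw))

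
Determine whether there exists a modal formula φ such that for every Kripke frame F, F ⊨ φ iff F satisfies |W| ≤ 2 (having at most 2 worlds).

No

Modal frame validity is preserved under disjoint unions.
Any modal formula valid on each of 3 disjoint one-world frames is valid on their disjoint union (validity is preserved under disjoint unions). Each one-world frame has |W|=1≤2, but the union has |W|=3.
So the class is not modally definable.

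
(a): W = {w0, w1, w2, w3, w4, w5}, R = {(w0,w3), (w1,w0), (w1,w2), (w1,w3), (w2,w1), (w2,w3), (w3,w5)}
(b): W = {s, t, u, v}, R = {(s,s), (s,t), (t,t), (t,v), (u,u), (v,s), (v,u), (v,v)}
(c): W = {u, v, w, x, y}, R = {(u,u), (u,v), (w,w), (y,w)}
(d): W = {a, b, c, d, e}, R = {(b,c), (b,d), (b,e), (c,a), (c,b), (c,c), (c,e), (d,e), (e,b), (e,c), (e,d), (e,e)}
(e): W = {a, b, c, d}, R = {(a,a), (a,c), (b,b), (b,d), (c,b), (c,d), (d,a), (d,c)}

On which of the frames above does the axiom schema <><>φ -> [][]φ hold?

Frame correspondent (Sahlqvist): forall x forall y forall z ((x R^2 y & x R^2 z) -> exists w (y = w & z = w)) — i.e. a generalized confluence (Geach) condition.
(a): fails — w1R²w1, w1R²w3 but w1 ≠ w3.
(b): fails — sR²s, sR²t but s ≠ t.
(c): fails — uR²u, uR²v but u ≠ v.
(d): fails — bR²a, bR²b but a ≠ b.
(e): fails — aR²a, aR²b but a ≠ b.
Valid on no frame.

none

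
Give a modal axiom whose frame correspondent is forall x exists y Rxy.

□s → ◇s

A defining formula is □s → ◇s (the D axiom).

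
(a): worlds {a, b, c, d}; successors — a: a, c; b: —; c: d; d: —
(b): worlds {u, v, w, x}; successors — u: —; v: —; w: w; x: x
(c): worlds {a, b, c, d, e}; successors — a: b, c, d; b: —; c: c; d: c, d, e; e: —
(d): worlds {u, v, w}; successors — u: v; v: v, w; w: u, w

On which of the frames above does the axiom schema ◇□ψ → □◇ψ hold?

(b)

The schema corresponds to convergence: ∀x ∀y ∀z (Rxy ∧ Rxz → ∃w (Ryw ∧ Rzw)).
(a): fails — Raa and Rac but a and c have no common successor.
(b): condition met.
(c): fails — Rab and Rab but b and b have no common successor.
(d): fails — Rww and Rwu but w and u have no common successor.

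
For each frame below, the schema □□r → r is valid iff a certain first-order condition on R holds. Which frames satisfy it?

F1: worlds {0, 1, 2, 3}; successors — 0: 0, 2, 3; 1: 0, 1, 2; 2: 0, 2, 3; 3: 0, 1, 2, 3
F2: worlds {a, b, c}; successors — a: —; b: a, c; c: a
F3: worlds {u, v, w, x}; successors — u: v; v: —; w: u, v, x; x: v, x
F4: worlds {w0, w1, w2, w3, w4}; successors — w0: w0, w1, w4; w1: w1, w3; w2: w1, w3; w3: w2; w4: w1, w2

F1

This is the axiom for a generalized confluence (Geach) condition; its first-order frame correspondent is ∀x ∃w (xR²w ∧ x = w).
F1: holds.
F2: fails — at a but no w with aR²w and a=w.
F3: fails — at u but no t with uR²t and u=t.
F4: fails — at w4 but no w with w4R²w and w4=w.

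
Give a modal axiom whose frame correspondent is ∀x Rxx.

The condition is reflexivity. The T schema □r → r defines it.
Suppose □r→r is valid. At any x set V(r)={w : Rxw}. Then □r holds at x, so r holds at x, i.e. Rxx.

□r → r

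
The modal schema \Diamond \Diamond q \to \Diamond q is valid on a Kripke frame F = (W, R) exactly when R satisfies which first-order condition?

This is frame-equivalent to □q → □□q (substitute ¬q for q and contrapose).
Suppose □q→□□q is valid. Take Rxy, Ryz and set V(q)={w : Rxw}. Then □q at x, so □□q at x, so □q at y, so q at z, i.e. Rxz.
Conversely, on a frame with transitivity the schema holds at every world under every valuation.
Frame condition: \forall x \forall y \forall z (Rxy \wedge Ryz \to Rxz).

Transitivity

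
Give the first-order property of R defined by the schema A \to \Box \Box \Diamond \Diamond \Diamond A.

\forall x \forall z (x R^2 z \to \exists w (x = w \wedge z R^3 w))

This is a Sahlqvist (Geach-type) schema ◇^0□^0A → □^2◇^3A.
Minimal-valuation argument: fix x; take any y with xR^0y and any z with xR^2z. Set V(A) to the set of worlds R-reachable from y in exactly 0 steps. Then □^0A holds at y, so the antecedent holds at x; validity forces ◇^3A at z, giving a w with zR^3w and yR^0w.
First-order correspondent: \forall x \forall z (x R^2 z \to \exists w (x = w \wedge z R^3 w)).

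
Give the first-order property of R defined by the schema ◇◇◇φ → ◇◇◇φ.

This is a Sahlqvist (Geach-type) schema ◇^3□^0φ → □^0◇^3φ.
Minimal-valuation argument: fix x; take any y with xR^3y and any z with xR^0z. Set V(φ) to the set of worlds R-reachable from y in exactly 0 steps. Then □^0φ holds at y, so the antecedent holds at x; validity forces ◇^3φ at z, giving a w with zR^3w and yR^0w.
First-order correspondent: ∀x ∀y (xR³y → ∃w (y = w ∧ xR³w)).

∀x ∀y (xR³y → ∃w (y = w ∧ xR³w))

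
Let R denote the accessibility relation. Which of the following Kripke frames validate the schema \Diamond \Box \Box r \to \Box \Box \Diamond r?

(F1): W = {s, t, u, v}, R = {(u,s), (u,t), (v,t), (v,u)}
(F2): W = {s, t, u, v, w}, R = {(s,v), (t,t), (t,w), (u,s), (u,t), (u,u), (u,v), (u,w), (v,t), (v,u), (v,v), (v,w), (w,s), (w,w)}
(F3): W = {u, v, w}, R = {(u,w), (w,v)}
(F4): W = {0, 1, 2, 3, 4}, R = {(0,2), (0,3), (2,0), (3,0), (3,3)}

This is the axiom for a generalized confluence (Geach) condition; its first-order frame correspondent is \forall x \forall y \forall z ((xRy \wedge x R^2 z) \to \exists w (y R^2 w \wedge zRw)).
(F1): fails — vRt, vR²s but no w with tR²w and sRw.
(F2): fails — tRt, tR²s but no w* with tR²w* and sRw*.
(F3): fails — uRw, uR²v but no t with wR²t and vRt.
(F4): satisfies the condition.
Valid on: (F4).

(F4)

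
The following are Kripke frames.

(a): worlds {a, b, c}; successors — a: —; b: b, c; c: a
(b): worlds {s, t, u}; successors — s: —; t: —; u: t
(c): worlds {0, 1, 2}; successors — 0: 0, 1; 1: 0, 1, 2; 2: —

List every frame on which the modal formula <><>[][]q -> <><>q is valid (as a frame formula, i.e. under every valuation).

(b)

This is the axiom for a generalized confluence (Geach) condition; its first-order frame correspondent is forall x forall y (x R^2 y -> exists w (y R^2 w & x R^2 w)).
(a): fails — bR²a but no w with aR²w and bR²w.
(b): ✓.
(c): fails — 0R²2 but no w with 2R²w and 0R²w.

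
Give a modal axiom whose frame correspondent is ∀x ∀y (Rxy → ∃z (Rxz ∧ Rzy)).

□□p → □p

This is density; the standard corresponding axiom is C4: □□p → □p.
Suppose □□p→□p is valid. Take Rxy and set V(p)={w : xR²w}. Then □□p at x, so □p at x, so p at y, i.e. ∃z(Rxz∧Rzy).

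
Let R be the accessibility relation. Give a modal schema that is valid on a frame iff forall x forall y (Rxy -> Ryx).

ψ → □◇ψ

This is symmetry; the standard corresponding axiom is B: ψ → □◇ψ.
Suppose ψ→□◇ψ is valid. Take Rxy and set V(ψ)={x}. Then ψ at x, so □◇ψ at x, so ◇ψ at y, so some z with Ryz has ψ; z=x, i.e. Ryx.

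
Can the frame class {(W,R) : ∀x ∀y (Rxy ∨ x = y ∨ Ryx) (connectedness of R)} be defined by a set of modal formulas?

Not modally definable

If a class were modally definable it would be closed under disjoint unions (Goldblatt–Thomason).
Take 4 disjoint single-world reflexive frames: each is trivially connected, but their disjoint union has 4 worlds with no edge between distinct components, so it is not connected.
Hence connectedness of R is not modally definable.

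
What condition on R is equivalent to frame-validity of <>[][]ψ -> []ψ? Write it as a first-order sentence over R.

forall x forall y forall z ((xRy & xRz) -> exists w (y R^2 w & z = w))

This is a Sahlqvist (Geach-type) schema ◇^1□^2ψ → □^1◇^0ψ.
Minimal-valuation argument: fix x; take any y with xR^1y and any z with xR^1z. Set V(ψ) to the set of worlds R-reachable from y in exactly 2 steps. Then □^2ψ holds at y, so the antecedent holds at x; validity forces ◇^0ψ at z, giving a w with zR^0w and yR^2w.
First-order correspondent: forall x forall y forall z ((xRy & xRz) -> exists w (y R^2 w & z = w)).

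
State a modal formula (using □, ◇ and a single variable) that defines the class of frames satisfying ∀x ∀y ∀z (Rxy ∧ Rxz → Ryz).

◇p → □◇p

A defining formula is ◇p → □◇p (the 5 axiom).
Suppose ◇p→□◇p is valid. Take Rxy, Rxz and set V(p)={y}. Then ◇p at x, so □◇p at x, so ◇p at z, so some w with Rzw has p; w=y, i.e. Rzy. By symmetry of the argument, Ryz.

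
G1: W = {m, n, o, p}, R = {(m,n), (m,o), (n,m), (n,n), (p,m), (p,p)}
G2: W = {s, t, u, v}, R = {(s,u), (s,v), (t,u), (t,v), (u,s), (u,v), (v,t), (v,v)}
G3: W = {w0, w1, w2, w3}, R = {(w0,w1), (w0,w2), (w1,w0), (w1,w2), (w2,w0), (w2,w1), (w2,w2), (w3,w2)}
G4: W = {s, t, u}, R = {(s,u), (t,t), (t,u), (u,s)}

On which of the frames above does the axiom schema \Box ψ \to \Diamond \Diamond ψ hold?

This is the axiom for a generalized confluence (Geach) condition; its first-order frame correspondent is \forall x \exists w (xRw \wedge x R^2 w).
G1: fails — at o but no w with oRw and oR²w.
G2: satisfies the condition.
G3: satisfies the condition.
G4: fails — at s but no w with sRw and sR²w.

G2, G3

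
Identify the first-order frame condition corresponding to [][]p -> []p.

Suppose □□p→□p is valid. Take Rxy and set V(p)={w : xR²w}. Then □□p at x, so □p at x, so p at y, i.e. ∃z(Rxz∧Rzy).

Density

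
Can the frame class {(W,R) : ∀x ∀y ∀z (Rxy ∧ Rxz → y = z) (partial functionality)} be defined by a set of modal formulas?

Definable; ◇q → □q defines it

Yes: it is partial functionality, defined by the CD schema ◇q → □q.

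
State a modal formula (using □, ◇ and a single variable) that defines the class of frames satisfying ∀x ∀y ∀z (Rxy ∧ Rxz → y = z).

This is partial functionality; the standard corresponding axiom is CD: ◇s → □s.
Suppose ◇s→□s is valid. Take Rxy, Rxz and set V(s)={y}. Then ◇s at x, so □s at x, so s at z, i.e. z=y.

◇s → □s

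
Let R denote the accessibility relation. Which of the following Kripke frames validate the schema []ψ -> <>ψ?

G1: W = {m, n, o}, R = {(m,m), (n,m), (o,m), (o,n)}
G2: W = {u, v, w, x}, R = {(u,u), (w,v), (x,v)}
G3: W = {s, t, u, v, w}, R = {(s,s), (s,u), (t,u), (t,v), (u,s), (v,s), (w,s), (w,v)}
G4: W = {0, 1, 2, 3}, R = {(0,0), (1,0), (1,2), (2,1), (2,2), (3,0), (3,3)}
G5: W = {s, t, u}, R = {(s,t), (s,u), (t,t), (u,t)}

G1, G3, G4, G5

The schema corresponds to seriality: forall x exists y Rxy.
G1: condition met.
G2: fails — world v has no successor.
G3: condition met.
G4: condition met.
G5: condition met.
Valid on: G1, G3, G4, G5.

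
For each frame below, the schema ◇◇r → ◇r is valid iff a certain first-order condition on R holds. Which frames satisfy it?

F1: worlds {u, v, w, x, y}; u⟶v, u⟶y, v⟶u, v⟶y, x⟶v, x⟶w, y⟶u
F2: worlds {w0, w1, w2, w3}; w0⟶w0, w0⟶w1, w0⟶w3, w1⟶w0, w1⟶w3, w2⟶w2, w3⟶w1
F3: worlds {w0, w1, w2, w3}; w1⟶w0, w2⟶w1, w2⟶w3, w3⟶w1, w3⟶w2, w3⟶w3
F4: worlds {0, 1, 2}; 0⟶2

Frame correspondent (Sahlqvist): ∀x ∀y ∀z (Rxy ∧ Ryz → Rxz) — i.e. transitivity.
F1: fails — Ruv and Rvu but not Ruu.
F2: fails — Rw1w0 and Rw0w1 but not Rw1w1.
F3: fails — Rw3w1 and Rw1w0 but not Rw3w0.
F4: condition met.

F4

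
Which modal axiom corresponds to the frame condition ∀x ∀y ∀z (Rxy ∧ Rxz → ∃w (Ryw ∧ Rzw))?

◇□q → □◇q

This is convergence; the standard corresponding axiom is .2: ◇□q → □◇q.
Suppose ◇□q→□◇q is valid. Take Rxy, Rxz and set V(q)={w : Ryw}. Then □q at y so ◇□q at x, so □◇q at x, so ◇q at z, giving w with Rzw and Ryw.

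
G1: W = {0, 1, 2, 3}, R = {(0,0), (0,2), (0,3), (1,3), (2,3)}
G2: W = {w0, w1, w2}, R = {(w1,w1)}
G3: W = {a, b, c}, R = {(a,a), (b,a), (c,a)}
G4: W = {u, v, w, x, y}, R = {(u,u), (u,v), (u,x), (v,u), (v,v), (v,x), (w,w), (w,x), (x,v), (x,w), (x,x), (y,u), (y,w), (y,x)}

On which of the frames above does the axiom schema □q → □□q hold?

G1, G2, G3

This is the axiom for transitivity; its first-order frame correspondent is ∀x ∀y ∀z (Rxy ∧ Ryz → Rxz).
G1: holds.
G2: holds.
G3: holds.
G4: fails — Rwx and Rxv but not Rwv.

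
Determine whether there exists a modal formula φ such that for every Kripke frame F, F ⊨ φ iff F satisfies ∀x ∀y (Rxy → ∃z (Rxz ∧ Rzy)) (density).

Definable; □□q → □q defines it

This is a Sahlqvist condition; the C4 axiom □□q → □q defines it.
Suppose □□q→□q is valid. Take Rxy and set V(q)={w : xR²w}. Then □□q at x, so □q at x, so q at y, i.e. ∃z(Rxz∧Rzy).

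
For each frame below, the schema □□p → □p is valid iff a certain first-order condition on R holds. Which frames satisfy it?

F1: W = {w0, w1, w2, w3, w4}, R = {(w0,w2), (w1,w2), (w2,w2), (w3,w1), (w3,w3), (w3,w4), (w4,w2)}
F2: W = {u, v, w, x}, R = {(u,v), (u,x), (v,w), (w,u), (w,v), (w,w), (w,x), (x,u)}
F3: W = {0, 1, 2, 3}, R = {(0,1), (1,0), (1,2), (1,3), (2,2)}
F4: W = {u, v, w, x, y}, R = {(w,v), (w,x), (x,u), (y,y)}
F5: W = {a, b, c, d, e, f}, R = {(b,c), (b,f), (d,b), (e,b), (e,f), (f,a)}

Frame correspondent (Sahlqvist): ∀x ∀y (Rxy → ∃z (Rxz ∧ Rzy)) — i.e. density.
F1: condition met.
F2: fails — Ruv but no z with Ruz and Rzv.
F3: fails — R10 but no z with R1z and Rz0.
F4: fails — Rxu but no z with Rxz and Rzu.
F5: fails — Rbc but no z with Rbz and Rzc.
Valid on: F1.

F1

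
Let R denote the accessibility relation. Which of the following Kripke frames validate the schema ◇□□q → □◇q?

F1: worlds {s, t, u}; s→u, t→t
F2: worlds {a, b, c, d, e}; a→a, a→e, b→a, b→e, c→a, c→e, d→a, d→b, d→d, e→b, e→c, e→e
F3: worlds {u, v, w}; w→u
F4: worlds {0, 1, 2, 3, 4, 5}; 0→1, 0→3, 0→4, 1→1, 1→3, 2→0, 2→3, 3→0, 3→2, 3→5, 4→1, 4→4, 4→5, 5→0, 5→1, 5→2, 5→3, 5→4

This is the axiom for a generalized confluence (Geach) condition; its first-order frame correspondent is ∀x ∀y ∀z ((xRy ∧ xRz) → ∃w (yR²w ∧ zRw)).
F1: fails — sRu, sRu but no w with uR²w and uRw.
F2: ✓.
F3: fails — wRu, wRu but no t with uR²t and uRt.
F4: ✓.

F2, F4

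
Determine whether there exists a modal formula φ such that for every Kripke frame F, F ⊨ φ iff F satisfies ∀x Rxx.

Yes, by □q → q

This is a Sahlqvist condition; the T axiom □q → q defines it.
Suppose □q→q is valid. At any x set V(q)={w : Rxw}. Then □q holds at x, so q holds at x, i.e. Rxx.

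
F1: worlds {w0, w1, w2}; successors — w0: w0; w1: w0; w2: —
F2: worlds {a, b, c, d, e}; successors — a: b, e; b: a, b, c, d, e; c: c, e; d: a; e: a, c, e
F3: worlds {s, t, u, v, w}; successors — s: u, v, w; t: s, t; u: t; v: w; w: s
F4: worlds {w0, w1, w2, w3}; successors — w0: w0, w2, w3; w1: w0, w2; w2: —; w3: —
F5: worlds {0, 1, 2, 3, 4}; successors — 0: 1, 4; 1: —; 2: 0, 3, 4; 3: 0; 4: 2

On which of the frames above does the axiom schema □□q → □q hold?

This is the axiom for density; its first-order frame correspondent is ∀x ∀y (Rxy → ∃z (Rxz ∧ Rzy)).
F1: holds.
F2: fails — Rda but no z with Rdz and Rza.
F3: fails — Rvw but no z with Rvz and Rzw.
F4: holds.
F5: fails — R01 but no z with R0z and Rz1.

F1, F4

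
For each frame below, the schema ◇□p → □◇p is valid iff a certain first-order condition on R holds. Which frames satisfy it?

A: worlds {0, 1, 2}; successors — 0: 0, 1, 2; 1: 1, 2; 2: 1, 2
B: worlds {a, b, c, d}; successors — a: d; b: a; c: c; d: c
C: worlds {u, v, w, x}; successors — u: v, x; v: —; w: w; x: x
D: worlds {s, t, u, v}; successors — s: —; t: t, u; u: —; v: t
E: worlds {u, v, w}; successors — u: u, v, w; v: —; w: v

A, B

This is the axiom for convergence; its first-order frame correspondent is ∀x ∀y ∀z (Rxy ∧ Rxz → ∃w (Ryw ∧ Rzw)).
A: holds.
B: holds.
C: fails — Ruv and Ruv but v and v have no common successor.
D: fails — Rtt and Rtu but t and u have no common successor.
E: fails — Ruv and Ruv but v and v have no common successor.
Valid on: A, B.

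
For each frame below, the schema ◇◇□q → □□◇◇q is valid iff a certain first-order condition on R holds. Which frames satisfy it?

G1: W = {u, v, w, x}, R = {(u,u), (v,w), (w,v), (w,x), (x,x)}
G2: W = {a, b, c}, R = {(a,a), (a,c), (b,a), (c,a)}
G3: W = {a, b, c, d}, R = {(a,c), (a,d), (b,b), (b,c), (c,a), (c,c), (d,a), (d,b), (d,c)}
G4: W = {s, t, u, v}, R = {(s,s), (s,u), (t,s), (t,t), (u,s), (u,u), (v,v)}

G2, G3, G4

This is the axiom for a generalized confluence (Geach) condition; its first-order frame correspondent is ∀x ∀y ∀z ((xR²y ∧ xR²z) → ∃w (yRw ∧ zR²w)).
G1: fails — vR²v, vR²v but no t with vRt and vR²t.
G2: ✓.
G3: ✓.
G4: ✓.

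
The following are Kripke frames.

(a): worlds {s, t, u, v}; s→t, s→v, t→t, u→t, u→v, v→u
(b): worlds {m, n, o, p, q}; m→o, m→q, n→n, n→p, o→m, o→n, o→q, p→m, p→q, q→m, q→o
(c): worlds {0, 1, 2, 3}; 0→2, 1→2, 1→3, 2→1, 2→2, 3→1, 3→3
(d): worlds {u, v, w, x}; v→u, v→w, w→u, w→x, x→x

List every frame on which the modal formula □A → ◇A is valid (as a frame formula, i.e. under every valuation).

(a), (b), (c)

The schema corresponds to seriality: ∀x ∃y Rxy.
(a): satisfies the condition.
(b): satisfies the condition.
(c): satisfies the condition.
(d): fails — world u has no successor.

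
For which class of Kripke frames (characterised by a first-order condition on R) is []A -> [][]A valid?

transitivity

Suppose □A→□□A is valid. Take Rxy, Ryz and set V(A)={w : Rxw}. Then □A at x, so □□A at x, so □A at y, so A at z, i.e. Rxz.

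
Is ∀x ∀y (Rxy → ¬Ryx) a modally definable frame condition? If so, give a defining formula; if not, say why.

Any modally definable frame class is closed under surjective bounded morphisms.
The 3-cycle (worlds 0,1,2 with 0→1→2→0) is asymmetric. Mapping every world to a single reflexive point • is a surjective bounded morphism, and the reflexive point is not asymmetric (R•• but asymmetry requires ¬R••).
So the class is not modally definable.

No — not modally definable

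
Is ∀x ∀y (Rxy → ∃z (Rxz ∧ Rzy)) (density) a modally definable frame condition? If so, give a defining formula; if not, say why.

The condition is density. A defining modal formula is □□q → □q.
Suppose □□q→□q is valid. Take Rxy and set V(q)={w : xR²w}. Then □□q at x, so □q at x, so q at y, i.e. ∃z(Rxz∧Rzy).

Yes — defined by □□q → □q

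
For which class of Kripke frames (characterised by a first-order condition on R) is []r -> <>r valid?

This schema is the D axiom.
It corresponds to seriality: forall x exists y Rxy.

seriality: forall x exists y Rxy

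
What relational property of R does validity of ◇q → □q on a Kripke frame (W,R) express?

Partial functionality

This schema is the CD axiom.
Its frame correspondent is partial functionality — ∀x ∀y ∀z (Rxy ∧ Rxz → y = z).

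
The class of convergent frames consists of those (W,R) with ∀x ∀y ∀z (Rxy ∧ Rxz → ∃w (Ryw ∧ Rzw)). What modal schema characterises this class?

A defining formula is ◇□p → □◇p (the .2 axiom).

◇□p → □◇p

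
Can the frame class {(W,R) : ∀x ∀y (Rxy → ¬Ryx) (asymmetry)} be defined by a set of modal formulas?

Any modally definable frame class is closed under surjective bounded morphisms.
The 3-cycle (worlds s,t,u with s→t→u→s) is asymmetric. Mapping every world to a single reflexive point • is a surjective bounded morphism, and the reflexive point is not asymmetric (R•• but asymmetry requires ¬R••).
So no modal formula (or set of formulas) defines exactly the asymmetric frames.

No — not modally definable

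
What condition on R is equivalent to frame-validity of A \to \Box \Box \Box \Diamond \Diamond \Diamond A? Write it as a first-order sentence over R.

\forall x \forall z (x R^3 z \to \exists w (x = w \wedge z R^3 w))

This is a Sahlqvist (Geach-type) schema ◇^0□^0A → □^3◇^3A.
Minimal-valuation argument: fix x; take any y with xR^0y and any z with xR^3z. Set V(A) to the set of worlds R-reachable from y in exactly 0 steps. Then □^0A holds at y, so the antecedent holds at x; validity forces ◇^3A at z, giving a w with zR^3w and yR^0w.
First-order correspondent: \forall x \forall z (x R^3 z \to \exists w (x = w \wedge z R^3 w)).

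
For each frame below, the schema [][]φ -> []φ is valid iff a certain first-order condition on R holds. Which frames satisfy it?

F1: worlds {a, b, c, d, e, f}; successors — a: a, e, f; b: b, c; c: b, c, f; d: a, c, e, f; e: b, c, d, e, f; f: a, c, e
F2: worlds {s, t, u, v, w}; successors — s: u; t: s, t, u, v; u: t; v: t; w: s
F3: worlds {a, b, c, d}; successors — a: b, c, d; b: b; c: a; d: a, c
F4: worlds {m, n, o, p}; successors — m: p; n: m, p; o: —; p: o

Frame correspondent (Sahlqvist): forall x forall y (Rxy -> exists z (Rxz & Rzy)) — i.e. density.
F1: satisfies the condition.
F2: fails — Rsu but no z with Rsz and Rzu.
F3: fails — Rca but no z with Rcz and Rza.
F4: fails — Rnm but no z with Rnz and Rzm.

F1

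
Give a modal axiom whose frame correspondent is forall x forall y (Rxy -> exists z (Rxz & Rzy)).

The condition is density. The C4 schema □□ψ → □ψ defines it.

□□ψ → □ψ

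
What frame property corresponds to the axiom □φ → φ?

Suppose □φ→φ is valid. At any x set V(φ)={w : Rxw}. Then □φ holds at x, so φ holds at x, i.e. Rxx.
The converse is a direct semantic check.
So the correspondent is reflexivity.

reflexivity: ∀x Rxx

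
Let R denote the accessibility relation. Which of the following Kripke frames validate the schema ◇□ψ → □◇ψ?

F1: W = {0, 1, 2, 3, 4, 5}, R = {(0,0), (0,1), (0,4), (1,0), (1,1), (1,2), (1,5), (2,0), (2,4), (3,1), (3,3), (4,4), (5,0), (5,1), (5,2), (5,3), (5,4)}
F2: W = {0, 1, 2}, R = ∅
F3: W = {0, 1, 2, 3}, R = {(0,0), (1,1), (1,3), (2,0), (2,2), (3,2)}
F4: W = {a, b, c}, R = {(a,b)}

This is the axiom for convergence; its first-order frame correspondent is ∀x ∀y ∀z (Rxy ∧ Rxz → ∃w (Ryw ∧ Rzw)).
F1: fails — R01 and R04 but 1 and 4 have no common successor.
F2: holds.
F3: fails — R11 and R13 but 1 and 3 have no common successor.
F4: fails — Rab and Rab but b and b have no common successor.
Valid on: F2.

F2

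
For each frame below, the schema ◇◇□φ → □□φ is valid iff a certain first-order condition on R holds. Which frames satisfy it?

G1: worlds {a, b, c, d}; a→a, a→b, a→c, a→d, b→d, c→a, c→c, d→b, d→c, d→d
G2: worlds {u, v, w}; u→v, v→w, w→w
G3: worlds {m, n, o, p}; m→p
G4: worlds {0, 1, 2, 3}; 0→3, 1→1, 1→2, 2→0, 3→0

Frame correspondent (Sahlqvist): ∀x ∀y ∀z ((xR²y ∧ xR²z) → ∃w (yRw ∧ z = w)) — i.e. a generalized confluence (Geach) condition.
G1: fails — aR²b, aR²a but no w with bRw and a=w.
G2: ✓.
G3: ✓.
G4: fails — 0R²0, 0R²0 but no w with 0Rw and 0=w.

G2, G3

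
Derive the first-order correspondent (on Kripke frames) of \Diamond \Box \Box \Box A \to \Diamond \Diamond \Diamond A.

This is a Sahlqvist (Geach-type) schema ◇^1□^3A → □^0◇^3A.
First-order correspondent: \forall x \forall y (xRy \to \exists w (y R^3 w \wedge x R^3 w)).

\forall x \forall y (xRy \to \exists w (y R^3 w \wedge x R^3 w))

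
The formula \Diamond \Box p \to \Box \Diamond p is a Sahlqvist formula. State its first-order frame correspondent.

Convergence

Suppose ◇□p→□◇p is valid. Take Rxy, Rxz and set V(p)={w : Ryw}. Then □p at y so ◇□p at x, so □◇p at x, so ◇p at z, giving w with Rzw and Ryw.
Conversely, on a frame with convergence the schema holds at every world under every valuation.
Frame condition: \forall x \forall y \forall z (Rxy \wedge Rxz \to \exists w (Ryw \wedge Rzw)).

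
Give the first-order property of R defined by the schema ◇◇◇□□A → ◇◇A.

∀x ∀y (xR³y → ∃w (yR²w ∧ xR²w))

This is a Sahlqvist (Geach-type) schema ◇^3□^2A → □^0◇^2A.
Minimal-valuation argument: fix x; take any y with xR^3y and any z with xR^0z. Set V(A) to the set of worlds R-reachable from y in exactly 2 steps. Then □^2A holds at y, so the antecedent holds at x; validity forces ◇^2A at z, giving a w with zR^2w and yR^2w.
First-order correspondent: ∀x ∀y (xR³y → ∃w (yR²w ∧ xR²w)).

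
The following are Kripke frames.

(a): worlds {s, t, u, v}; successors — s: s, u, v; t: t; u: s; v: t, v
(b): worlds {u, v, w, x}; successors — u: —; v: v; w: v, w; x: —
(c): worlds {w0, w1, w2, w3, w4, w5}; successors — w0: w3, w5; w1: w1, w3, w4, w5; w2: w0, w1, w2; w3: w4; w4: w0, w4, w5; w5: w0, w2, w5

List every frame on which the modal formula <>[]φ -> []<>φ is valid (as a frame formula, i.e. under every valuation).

This is the axiom for convergence; its first-order frame correspondent is forall x forall y forall z (Rxy & Rxz -> exists w (Ryw & Rzw)).
(a): fails — Rsv and Rsu but v and u have no common successor.
(b): condition met.
(c): fails — Rw0w5 and Rw0w3 but w5 and w3 have no common successor.

(b)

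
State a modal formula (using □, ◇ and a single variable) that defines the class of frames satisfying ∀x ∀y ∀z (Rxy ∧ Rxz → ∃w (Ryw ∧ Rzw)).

◇□p → □◇p

A defining formula is ◇□p → □◇p (the .2 axiom).
Suppose ◇□p→□◇p is valid. Take Rxy, Rxz and set V(p)={w : Ryw}. Then □p at y so ◇□p at x, so □◇p at x, so ◇p at z, giving w with Rzw and Ryw.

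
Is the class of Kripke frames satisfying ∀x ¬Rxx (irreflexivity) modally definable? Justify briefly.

Modal frame validity is preserved under surjective bounded morphisms.
The 3-cycle (worlds w0,w1,w2 with w0→w1→w2→w0) is irreflexive, and the map sending every world to a single reflexive point • is a surjective bounded morphism (forth: every edge maps to (•,•); back: every world has a successor). So any modal formula valid on the 3-cycle is also valid on the reflexive point, which is not irreflexive.
So the class is not modally definable.

Not definable by any modal formula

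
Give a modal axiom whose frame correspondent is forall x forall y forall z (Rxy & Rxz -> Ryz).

◇ψ → □◇ψ

This is the Euclidean property; the standard corresponding axiom is 5: ◇ψ → □◇ψ.
Suppose ◇ψ→□◇ψ is valid. Take Rxy, Rxz and set V(ψ)={y}. Then ◇ψ at x, so □◇ψ at x, so ◇ψ at z, so some w with Rzw has ψ; w=y, i.e. Rzy. By symmetry of the argument, Ryz.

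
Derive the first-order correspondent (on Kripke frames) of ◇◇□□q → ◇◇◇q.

This is a Sahlqvist (Geach-type) schema ◇^2□^2q → □^0◇^3q.
First-order correspondent: ∀x ∀y (xR²y → ∃w (yR²w ∧ xR³w)).

∀x ∀y (xR²y → ∃w (yR²w ∧ xR³w))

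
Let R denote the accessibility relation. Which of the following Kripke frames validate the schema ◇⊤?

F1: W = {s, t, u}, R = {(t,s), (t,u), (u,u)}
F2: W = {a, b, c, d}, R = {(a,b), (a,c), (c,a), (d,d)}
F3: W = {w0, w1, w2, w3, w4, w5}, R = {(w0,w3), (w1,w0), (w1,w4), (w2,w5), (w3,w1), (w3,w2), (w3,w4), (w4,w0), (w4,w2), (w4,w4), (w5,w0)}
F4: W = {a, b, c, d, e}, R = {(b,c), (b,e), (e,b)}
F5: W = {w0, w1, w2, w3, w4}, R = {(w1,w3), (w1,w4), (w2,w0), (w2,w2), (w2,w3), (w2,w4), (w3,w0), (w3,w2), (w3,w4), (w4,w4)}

This is the axiom for seriality; its first-order frame correspondent is ∀x ∃y Rxy.
F1: fails — world s has no successor.
F2: fails — world b has no successor.
F3: condition met.
F4: fails — world a has no successor.
F5: fails — world w0 has no successor.

F3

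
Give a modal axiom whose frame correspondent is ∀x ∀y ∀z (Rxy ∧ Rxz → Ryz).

The condition is the Euclidean property. The 5 schema ◇s → □◇s defines it.
Suppose ◇s→□◇s is valid. Take Rxy, Rxz and set V(s)={y}. Then ◇s at x, so □◇s at x, so ◇s at z, so some w with Rzw has s; w=y, i.e. Rzy. By symmetry of the argument, Ryz.

◇s → □◇s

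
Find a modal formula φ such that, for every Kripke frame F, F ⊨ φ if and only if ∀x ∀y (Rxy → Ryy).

The condition is shift-reflexivity. The T□ schema □(□s → s) defines it.
Suppose □(□s→s) is valid. Take Rxy and set V(s)={w : Ryw}. Then at y, □s holds; since □(□s→s) at x, □s→s at y, so s at y, i.e. Ryy.

□(□s → s)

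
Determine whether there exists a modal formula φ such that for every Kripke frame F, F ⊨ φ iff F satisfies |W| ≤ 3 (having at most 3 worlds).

No

Modal frame validity is preserved under disjoint unions.
Any modal formula valid on each of 4 disjoint one-world frames is valid on their disjoint union (validity is preserved under disjoint unions). Each one-world frame has |W|=1≤3, but the union has |W|=4.
Hence having at most 3 worlds is not modally definable.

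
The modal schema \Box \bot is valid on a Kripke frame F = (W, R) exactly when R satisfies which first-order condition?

□⊥ is valid iff no world has any successor (otherwise □⊥ fails at any world with one).

emptiness of R: \forall x \forall y \neg Rxy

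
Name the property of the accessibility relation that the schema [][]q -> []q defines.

density

Suppose □□q→□q is valid. Take Rxy and set V(q)={w : xR²w}. Then □□q at x, so □q at x, so q at y, i.e. ∃z(Rxz∧Rzy).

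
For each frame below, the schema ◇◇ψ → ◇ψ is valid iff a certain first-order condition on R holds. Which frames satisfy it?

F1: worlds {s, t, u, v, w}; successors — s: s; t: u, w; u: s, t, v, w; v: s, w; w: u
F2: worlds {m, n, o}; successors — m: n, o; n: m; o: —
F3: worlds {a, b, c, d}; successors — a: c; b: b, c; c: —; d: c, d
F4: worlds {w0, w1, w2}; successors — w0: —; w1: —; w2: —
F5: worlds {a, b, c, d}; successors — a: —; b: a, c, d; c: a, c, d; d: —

F3, F4, F5

This is the axiom for transitivity; its first-order frame correspondent is ∀x ∀y ∀z (Rxy ∧ Ryz → Rxz).
F1: fails — Ruw and Rwu but not Ruu.
F2: fails — Rnm and Rmo but not Rno.
F3: condition met.
F4: condition met.
F5: condition met.
Valid on: F3, F4, F5.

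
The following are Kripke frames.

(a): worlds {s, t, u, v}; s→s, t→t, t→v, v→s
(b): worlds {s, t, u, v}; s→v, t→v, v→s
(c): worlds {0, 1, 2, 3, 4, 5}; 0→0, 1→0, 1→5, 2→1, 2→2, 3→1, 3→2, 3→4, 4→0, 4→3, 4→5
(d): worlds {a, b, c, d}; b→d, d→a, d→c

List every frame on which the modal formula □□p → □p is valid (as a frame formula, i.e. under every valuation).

(a)

Frame correspondent (Sahlqvist): ∀x ∀y (Rxy → ∃z (Rxz ∧ Rzy)) — i.e. density.
(a): ✓.
(b): fails — Rsv but no z with Rsz and Rzv.
(c): fails — R34 but no z with R3z and Rz4.
(d): fails — Rda but no z with Rdz and Rza.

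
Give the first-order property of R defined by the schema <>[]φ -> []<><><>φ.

This is a Sahlqvist (Geach-type) schema ◇^1□^1φ → □^1◇^3φ.
First-order correspondent: forall x forall y forall z ((xRy & xRz) -> exists w (yRw & z R^3 w)).

forall x forall y forall z ((xRy & xRz) -> exists w (yRw & z R^3 w))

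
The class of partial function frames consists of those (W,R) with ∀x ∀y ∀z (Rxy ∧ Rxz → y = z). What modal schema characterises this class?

◇p → □p

This is partial functionality; the standard corresponding axiom is CD: ◇p → □p.
Suppose ◇p→□p is valid. Take Rxy, Rxz and set V(p)={y}. Then ◇p at x, so □p at x, so p at z, i.e. z=y.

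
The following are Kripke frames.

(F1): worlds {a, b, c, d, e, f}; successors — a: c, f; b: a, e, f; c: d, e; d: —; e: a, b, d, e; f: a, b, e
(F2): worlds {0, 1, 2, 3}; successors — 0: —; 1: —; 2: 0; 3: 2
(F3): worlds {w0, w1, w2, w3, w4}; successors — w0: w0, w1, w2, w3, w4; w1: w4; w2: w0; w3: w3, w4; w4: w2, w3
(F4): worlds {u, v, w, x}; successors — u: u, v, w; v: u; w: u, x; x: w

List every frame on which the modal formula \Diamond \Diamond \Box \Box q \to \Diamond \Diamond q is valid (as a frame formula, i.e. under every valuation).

(F3), (F4)

The schema corresponds to a generalized confluence (Geach) condition: \forall x \forall y (x R^2 y \to \exists w (y R^2 w \wedge x R^2 w)).
(F1): fails — aR²d but no w with dR²w and aR²w.
(F2): fails — 3R²0 but no w with 0R²w and 3R²w.
(F3): satisfies the condition.
(F4): satisfies the condition.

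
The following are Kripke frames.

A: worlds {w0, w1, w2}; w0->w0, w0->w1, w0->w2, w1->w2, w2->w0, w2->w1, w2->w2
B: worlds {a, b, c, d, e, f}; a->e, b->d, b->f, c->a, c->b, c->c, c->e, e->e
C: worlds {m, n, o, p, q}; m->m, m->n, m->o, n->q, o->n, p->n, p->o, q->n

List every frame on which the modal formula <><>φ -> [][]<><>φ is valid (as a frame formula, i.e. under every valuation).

A

This is the axiom for a generalized confluence (Geach) condition; its first-order frame correspondent is forall x forall y forall z ((x R^2 y & x R^2 z) -> exists w (y = w & z R^2 w)).
A: ✓.
B: fails — cR²a, cR²a but no w with a=w and aR²w.
C: fails — mR²m, mR²n but no w with m=w and nR²w.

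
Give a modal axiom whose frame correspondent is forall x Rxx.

This is reflexivity; the standard corresponding axiom is T: □r → r.
Suppose □r→r is valid. At any x set V(r)={w : Rxw}. Then □r holds at x, so r holds at x, i.e. Rxx.

□r → r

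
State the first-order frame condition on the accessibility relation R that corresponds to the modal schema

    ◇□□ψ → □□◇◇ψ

∀x ∀y ∀z ((xRy ∧ xR²z) → ∃w (yR²w ∧ zR²w))

This is a Sahlqvist (Geach-type) schema ◇^1□^2ψ → □^2◇^2ψ.
Minimal-valuation argument: fix x; take any y with xR^1y and any z with xR^2z. Set V(ψ) to the set of worlds R-reachable from y in exactly 2 steps. Then □^2ψ holds at y, so the antecedent holds at x; validity forces ◇^2ψ at z, giving a w with zR^2w and yR^2w.
First-order correspondent: ∀x ∀y ∀z ((xRy ∧ xR²z) → ∃w (yR²w ∧ zR²w)).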